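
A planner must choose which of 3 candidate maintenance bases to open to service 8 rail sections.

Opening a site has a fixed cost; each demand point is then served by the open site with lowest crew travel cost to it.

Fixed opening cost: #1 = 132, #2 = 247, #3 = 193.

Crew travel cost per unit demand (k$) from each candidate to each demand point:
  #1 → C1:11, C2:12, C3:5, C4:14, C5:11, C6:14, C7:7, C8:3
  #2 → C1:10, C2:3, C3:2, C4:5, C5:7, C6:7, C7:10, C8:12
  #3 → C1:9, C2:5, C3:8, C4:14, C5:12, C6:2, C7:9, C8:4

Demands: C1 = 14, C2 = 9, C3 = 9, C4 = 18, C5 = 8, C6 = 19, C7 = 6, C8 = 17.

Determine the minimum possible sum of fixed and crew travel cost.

917

Open {#2, #3}: assign each demand point to its cheapest open site.
  C1→#3 14×9=126, C2→#2 9×3=27, C3→#2 9×2=18, C4→#2 18×5=90, C5→#2 8×7=56, C6→#3 19×2=38, C7→#3 6×9=54, C8→#3 17×4=68
  crew travel cost 477, fixed 440 → total 917.
Compare {#1, #2}: crew travel cost 557 + fixed 379 = 936.
Compare {#3}: crew travel cost 751 + fixed 193 = 944.
Compare {#2}: crew travel cost 728 + fixed 247 = 975.
All other subsets cost ≥ 936. Minimum total cost: 917.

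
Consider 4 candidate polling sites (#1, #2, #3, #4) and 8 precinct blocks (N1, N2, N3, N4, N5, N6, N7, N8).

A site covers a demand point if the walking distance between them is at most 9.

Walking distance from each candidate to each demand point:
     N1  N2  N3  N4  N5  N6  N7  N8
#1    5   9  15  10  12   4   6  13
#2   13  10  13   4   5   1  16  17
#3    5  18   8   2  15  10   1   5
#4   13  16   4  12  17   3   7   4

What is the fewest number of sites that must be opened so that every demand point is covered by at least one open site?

Coverage sets (demand points within 9 of each site):
  #1: {N1, N2, N6, N7}
  #2: {N4, N5, N6}
  #3: {N1, N3, N4, N7, N8}
  #4: {N3, N6, N7, N8}
No 2 sites suffice: every size-2 union leaves at least one demand point uncovered.
But {#1, #2, #3} covers everything, so the minimum is 3.

3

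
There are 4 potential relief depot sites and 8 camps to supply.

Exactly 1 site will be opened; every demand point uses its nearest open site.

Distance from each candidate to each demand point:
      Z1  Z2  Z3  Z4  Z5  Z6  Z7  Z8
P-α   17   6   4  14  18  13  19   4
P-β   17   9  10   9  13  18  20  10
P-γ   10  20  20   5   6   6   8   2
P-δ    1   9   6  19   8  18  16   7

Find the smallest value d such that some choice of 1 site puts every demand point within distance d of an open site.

19

Open {P-α}.
  Farthest demand point is Z7 at distance 19 (to P-α); all others are ≤ 19.
With {P-δ} the worst case is 19.
With {P-β} the worst case is 20.
No size-1 selection achieves below 19.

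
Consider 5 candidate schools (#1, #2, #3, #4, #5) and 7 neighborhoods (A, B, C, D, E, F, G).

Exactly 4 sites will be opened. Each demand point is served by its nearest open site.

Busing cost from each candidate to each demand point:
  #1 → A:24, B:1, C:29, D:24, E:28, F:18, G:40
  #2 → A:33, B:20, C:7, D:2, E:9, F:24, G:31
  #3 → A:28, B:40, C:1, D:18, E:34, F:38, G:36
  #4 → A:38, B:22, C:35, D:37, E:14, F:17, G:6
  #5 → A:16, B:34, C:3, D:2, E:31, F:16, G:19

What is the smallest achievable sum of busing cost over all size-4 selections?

53

Open {#1, #2, #4, #5}.
  A→#5 16, B→#1 1, C→#5 3, D→#2 2, E→#2 9, F→#5 16, G→#4 6  ⇒ total 53.
Compare {#1, #3, #4, #5}: total 56.
Compare {#1, #2, #3, #4}: total 60.
No size-4 selection does better; minimum is 53.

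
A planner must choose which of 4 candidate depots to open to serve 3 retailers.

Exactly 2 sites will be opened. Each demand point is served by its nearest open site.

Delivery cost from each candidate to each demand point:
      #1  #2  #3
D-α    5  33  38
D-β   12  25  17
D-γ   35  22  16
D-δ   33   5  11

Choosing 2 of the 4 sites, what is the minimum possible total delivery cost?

Open {D-α, D-δ}.
  #1→D-α 5, #2→D-δ 5, #3→D-δ 11  ⇒ total 21.
Compare {D-β, D-δ}: total 28.
Compare {D-α, D-γ}: total 43.
No size-2 selection does better; minimum is 21.

21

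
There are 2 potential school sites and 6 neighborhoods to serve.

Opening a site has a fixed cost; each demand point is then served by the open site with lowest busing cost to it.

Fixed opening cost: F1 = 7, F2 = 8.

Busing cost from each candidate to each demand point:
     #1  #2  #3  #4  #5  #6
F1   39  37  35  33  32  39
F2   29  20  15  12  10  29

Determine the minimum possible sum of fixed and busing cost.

Open {F2}: assign each demand point to its cheapest open site.
  #1→F2 29, #2→F2 20, #3→F2 15, #4→F2 12, #5→F2 10, #6→F2 29
  busing cost 115, fixed 8 → total 123.
Compare {F1, F2}: busing cost 115 + fixed 15 = 130.
Compare {F1}: busing cost 215 + fixed 7 = 222.

123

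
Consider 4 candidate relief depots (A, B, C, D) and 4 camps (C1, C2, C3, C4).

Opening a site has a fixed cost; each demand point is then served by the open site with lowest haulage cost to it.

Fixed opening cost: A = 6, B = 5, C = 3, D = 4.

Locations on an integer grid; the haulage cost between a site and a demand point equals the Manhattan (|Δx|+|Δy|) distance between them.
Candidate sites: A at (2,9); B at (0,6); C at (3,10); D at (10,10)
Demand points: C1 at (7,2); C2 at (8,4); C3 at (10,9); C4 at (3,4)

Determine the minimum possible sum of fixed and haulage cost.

Open {C, D}: assign each demand point to its cheapest open site.
  C1→D 11, C2→D 8, C3→D 1, C4→C 6
  haulage cost 26, fixed 7 → total 33.
Compare {B, D}: haulage cost 25 + fixed 9 = 34.
Compare {A, D}: haulage cost 26 + fixed 10 = 36.
Compare {D}: haulage cost 33 + fixed 4 = 37.
All other subsets cost ≥ 34. Minimum total cost: 33.

33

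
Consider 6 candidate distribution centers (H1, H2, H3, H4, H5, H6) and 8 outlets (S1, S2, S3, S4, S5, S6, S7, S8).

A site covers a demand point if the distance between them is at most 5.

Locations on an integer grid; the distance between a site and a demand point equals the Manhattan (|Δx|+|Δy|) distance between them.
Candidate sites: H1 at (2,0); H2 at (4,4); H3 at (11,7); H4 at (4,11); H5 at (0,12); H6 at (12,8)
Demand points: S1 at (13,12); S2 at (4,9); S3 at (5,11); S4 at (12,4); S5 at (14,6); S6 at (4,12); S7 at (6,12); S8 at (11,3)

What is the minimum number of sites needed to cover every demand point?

Coverage sets (demand points within 5 of each site):
  H1: {}
  H2: {S2}
  H3: {S4, S5, S8}
  H4: {S2, S3, S6, S7}
  H5: {S6}
  H6: {S1, S4, S5}
No 2 sites suffice: every size-2 union leaves at least one demand point uncovered.
But {H3, H4, H6} covers everything, so the minimum is 3.

3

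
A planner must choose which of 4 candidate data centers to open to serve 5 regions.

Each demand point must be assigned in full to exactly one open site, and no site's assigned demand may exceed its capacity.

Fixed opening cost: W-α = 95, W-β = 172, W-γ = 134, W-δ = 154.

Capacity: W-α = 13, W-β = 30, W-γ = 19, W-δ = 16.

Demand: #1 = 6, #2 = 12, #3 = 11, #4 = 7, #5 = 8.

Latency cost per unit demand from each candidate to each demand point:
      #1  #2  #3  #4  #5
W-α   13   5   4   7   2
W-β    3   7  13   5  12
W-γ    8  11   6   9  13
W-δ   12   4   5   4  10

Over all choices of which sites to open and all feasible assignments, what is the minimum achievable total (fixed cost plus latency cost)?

Open {W-β, W-γ}; cheapest assignment that respects the capacities:
  W-β (cap 30, load 25): #1, #2, #4 — cost 6×3 + 12×7 + 7×5 = 137
  W-γ (cap 19, load 19): #3, #5 — cost 11×6 + 8×13 = 170
  Shipping 307, fixed 306 → total 613.
  Any other capacity-feasible assignment to {W-β, W-γ} ships for at least 307.
Compare {W-α, W-β, W-γ}: its best feasible assignment gives total 620.
Compare {W-α, W-β, W-δ}: its best feasible assignment gives total 629.
Every other set of open sites that can feasibly serve all demand totals ≥ 620 even under its best assignment. Minimum: 613.

613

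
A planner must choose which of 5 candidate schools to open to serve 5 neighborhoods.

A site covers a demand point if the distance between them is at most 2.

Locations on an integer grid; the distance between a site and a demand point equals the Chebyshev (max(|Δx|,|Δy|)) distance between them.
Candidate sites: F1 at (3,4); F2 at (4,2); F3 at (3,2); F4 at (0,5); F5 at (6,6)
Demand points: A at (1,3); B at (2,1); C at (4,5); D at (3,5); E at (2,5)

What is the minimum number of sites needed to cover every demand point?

Coverage sets (demand points within 2 of each site):
  F1: {A, C, D, E}
  F2: {B}
  F3: {A, B}
  F4: {A, E}
  F5: {C}
No single site covers all 5 demand points.
But {F1, F2} covers everything, so the minimum is 2.

2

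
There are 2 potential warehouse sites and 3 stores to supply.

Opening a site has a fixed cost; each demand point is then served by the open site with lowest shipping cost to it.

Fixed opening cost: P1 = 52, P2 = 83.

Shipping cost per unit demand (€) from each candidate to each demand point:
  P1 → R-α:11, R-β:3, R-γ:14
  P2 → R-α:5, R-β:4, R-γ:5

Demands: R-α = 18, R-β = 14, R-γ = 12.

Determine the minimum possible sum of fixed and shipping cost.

Open {P2}: assign each demand point to its cheapest open site.
  R-α→P2 18×5=90, R-β→P2 14×4=56, R-γ→P2 12×5=60
  shipping cost 206, fixed 83 → total 289.
Compare {P1, P2}: shipping cost 192 + fixed 135 = 327.
Compare {P1}: shipping cost 408 + fixed 52 = 460.

289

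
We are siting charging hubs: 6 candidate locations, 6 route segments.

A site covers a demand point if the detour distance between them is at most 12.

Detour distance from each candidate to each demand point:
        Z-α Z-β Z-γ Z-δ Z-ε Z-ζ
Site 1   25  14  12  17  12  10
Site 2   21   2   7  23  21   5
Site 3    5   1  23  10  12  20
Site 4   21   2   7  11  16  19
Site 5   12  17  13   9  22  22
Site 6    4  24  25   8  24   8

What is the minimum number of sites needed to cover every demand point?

2

Coverage sets (demand points within 12 of each site):
  Site 1: {Z-γ, Z-ε, Z-ζ}
  Site 2: {Z-β, Z-γ, Z-ζ}
  Site 3: {Z-α, Z-β, Z-δ, Z-ε}
  Site 4: {Z-β, Z-γ, Z-δ}
  Site 5: {Z-α, Z-δ}
  Site 6: {Z-α, Z-δ, Z-ζ}
No single site covers all 6 demand points.
But {Site 1, Site 3} covers everything, so the minimum is 2.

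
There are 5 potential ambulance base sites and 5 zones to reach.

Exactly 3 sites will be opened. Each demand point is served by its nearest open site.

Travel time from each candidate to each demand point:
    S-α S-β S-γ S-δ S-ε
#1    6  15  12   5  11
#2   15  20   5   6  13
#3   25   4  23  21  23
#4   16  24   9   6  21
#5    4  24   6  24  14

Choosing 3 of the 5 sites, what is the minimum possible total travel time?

30

Open {#1, #3, #5}.
  S-α→#5 4, S-β→#3 4, S-γ→#5 6, S-δ→#1 5, S-ε→#1 11  ⇒ total 30.
Compare {#1, #2, #3}: total 31.
Compare {#2, #3, #5}: total 32.
No size-3 selection does better; minimum is 30.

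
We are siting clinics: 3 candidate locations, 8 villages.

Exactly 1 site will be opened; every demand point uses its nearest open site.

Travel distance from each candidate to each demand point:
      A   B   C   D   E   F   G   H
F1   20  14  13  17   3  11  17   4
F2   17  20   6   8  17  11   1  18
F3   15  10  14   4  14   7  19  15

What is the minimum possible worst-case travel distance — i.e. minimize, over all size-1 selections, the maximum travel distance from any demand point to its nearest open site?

Open {F3}.
  Farthest demand point is G at travel distance 19 (to F3); all others are ≤ 19.
With {F1} the worst case is 20.
With {F2} the worst case is 20.
No size-1 selection achieves below 19.

19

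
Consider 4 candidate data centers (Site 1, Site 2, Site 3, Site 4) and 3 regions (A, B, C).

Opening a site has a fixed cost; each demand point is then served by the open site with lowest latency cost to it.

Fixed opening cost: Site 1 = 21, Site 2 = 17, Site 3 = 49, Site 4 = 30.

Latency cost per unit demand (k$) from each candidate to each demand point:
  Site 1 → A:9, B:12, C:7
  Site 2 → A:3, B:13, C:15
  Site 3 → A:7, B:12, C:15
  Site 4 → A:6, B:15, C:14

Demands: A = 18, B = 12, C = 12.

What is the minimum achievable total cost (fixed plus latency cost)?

Open {Site 1, Site 2}: assign each demand point to its cheapest open site.
  A→Site 2 18×3=54, B→Site 1 12×12=144, C→Site 1 12×7=84
  latency cost 282, fixed 38 → total 320.
Compare {Site 1, Site 2, Site 4}: latency cost 282 + fixed 68 = 350.
Compare {Site 1, Site 2, Site 3}: latency cost 282 + fixed 87 = 369.
Compare {Site 1, Site 4}: latency cost 336 + fixed 51 = 387.
All other subsets cost ≥ 350. Minimum total cost: 320.

320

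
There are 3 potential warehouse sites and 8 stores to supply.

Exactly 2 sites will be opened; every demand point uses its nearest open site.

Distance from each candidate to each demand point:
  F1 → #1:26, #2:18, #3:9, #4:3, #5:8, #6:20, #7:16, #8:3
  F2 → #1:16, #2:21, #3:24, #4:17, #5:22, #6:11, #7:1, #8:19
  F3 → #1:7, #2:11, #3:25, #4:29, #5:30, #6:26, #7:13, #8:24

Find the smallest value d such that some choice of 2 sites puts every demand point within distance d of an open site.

18

Open {F1, F2}.
  Farthest demand point is #2 at distance 18 (to F1); all others are ≤ 18.
With {F1, F3} the worst case is 20.
With {F2, F3} the worst case is 24.
No size-2 selection achieves below 18.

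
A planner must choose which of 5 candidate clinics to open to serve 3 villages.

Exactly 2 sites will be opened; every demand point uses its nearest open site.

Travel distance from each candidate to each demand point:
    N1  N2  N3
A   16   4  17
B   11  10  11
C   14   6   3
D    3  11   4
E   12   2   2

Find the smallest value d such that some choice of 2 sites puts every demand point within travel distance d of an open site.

Open {D, E}.
  Farthest demand point is N1 at travel distance 3 (to D); all others are ≤ 3.
With {A, D} the worst case is 4.
With {C, D} the worst case is 6.
No size-2 selection achieves below 3.

3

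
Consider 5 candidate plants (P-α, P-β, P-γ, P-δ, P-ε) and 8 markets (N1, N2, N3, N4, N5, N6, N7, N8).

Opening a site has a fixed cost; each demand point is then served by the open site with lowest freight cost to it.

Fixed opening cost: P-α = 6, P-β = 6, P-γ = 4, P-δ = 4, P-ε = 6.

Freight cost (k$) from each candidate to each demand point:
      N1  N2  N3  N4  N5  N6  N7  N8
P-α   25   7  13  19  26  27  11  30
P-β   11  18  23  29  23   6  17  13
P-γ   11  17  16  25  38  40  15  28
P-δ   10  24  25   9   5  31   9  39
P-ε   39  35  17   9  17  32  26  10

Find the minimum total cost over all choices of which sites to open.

88

Open {P-α, P-β, P-δ}: assign each demand point to its cheapest open site.
  N1→P-δ 10, N2→P-α 7, N3→P-α 13, N4→P-δ 9, N5→P-δ 5, N6→P-β 6, N7→P-δ 9, N8→P-β 13
  freight cost 72, fixed 16 → total 88.
Compare {P-α, P-β, P-δ, P-ε}: freight cost 69 + fixed 22 = 91.
Compare {P-α, P-β, P-γ, P-δ}: freight cost 72 + fixed 20 = 92.
Compare {P-α, P-β, P-γ, P-δ, P-ε}: freight cost 69 + fixed 26 = 95.
All other subsets cost ≥ 91. Minimum total cost: 88.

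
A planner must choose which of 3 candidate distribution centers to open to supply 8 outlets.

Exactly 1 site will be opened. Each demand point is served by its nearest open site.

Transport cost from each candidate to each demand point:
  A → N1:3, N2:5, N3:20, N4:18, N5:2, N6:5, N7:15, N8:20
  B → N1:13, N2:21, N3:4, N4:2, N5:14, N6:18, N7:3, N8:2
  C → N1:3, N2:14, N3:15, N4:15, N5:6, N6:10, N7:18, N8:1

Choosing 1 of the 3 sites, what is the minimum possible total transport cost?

77

Open {B}.
  N1→B 13, N2→B 21, N3→B 4, N4→B 2, N5→B 14, N6→B 18, N7→B 3, N8→B 2  ⇒ total 77.
Compare {C}: total 82.
Compare {A}: total 88.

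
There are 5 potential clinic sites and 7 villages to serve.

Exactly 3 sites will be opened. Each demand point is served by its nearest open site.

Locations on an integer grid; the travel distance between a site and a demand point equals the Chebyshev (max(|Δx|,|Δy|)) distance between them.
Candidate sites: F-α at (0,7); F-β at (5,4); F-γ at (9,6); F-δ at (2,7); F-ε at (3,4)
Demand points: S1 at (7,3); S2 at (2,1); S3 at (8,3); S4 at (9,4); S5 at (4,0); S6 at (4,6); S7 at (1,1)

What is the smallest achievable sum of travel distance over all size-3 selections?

Open {F-β, F-γ, F-ε}.
  S1→F-β 2, S2→F-β 3, S3→F-β 3, S4→F-γ 2, S5→F-β 4, S6→F-β 2, S7→F-ε 3  ⇒ total 19.
Compare {F-α, F-β, F-γ}: total 20.
Compare {F-α, F-γ, F-ε}: total 20.
No size-3 selection does better; minimum is 19.

19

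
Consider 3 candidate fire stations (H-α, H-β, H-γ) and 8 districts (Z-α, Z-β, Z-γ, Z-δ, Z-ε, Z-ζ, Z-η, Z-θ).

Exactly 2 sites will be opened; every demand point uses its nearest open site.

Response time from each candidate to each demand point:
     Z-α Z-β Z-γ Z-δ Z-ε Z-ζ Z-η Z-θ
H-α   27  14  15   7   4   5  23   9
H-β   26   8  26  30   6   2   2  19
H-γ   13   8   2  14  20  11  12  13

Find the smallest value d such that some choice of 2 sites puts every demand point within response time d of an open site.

13

Open {H-α, H-γ}.
  Farthest demand point is Z-α at response time 13 (to H-γ); all others are ≤ 13.
With {H-β, H-γ} the worst case is 14.
With {H-α, H-β} the worst case is 26.
No size-2 selection achieves below 13.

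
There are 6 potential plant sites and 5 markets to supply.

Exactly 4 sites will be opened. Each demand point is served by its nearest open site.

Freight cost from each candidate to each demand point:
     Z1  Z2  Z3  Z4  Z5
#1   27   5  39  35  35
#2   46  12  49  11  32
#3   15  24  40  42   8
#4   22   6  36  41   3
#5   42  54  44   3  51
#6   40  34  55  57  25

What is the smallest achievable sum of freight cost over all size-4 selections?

62

Open {#1, #3, #4, #5}.
  Z1→#3 15, Z2→#1 5, Z3→#4 36, Z4→#5 3, Z5→#4 3  ⇒ total 62.
Compare {#2, #3, #4, #5}: total 63.
Compare {#3, #4, #5, #6}: total 63.
No size-4 selection does better; minimum is 62.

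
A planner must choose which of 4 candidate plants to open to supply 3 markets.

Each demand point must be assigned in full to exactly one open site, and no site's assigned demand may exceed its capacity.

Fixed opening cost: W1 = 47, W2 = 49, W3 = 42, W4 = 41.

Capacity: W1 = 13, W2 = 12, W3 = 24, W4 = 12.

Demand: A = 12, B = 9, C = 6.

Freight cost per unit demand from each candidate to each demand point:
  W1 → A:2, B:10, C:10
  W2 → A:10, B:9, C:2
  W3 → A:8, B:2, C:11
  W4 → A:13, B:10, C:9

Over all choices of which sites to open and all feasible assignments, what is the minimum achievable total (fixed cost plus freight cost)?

Open {W1, W2, W3}; cheapest assignment that respects the capacities:
  W1 (cap 13, load 12): A — cost 12×2 = 24
  W2 (cap 12, load 6): C — cost 6×2 = 12
  W3 (cap 24, load 9): B — cost 9×2 = 18
  Shipping 54, fixed 138 → total 192.
  Any other capacity-feasible assignment to {W1, W2, W3} ships for at least 54.
Compare {W1, W3}: its best feasible assignment gives total 197.
Compare {W2, W3}: its best feasible assignment gives total 217.
Every other set of open sites that can feasibly serve all demand totals ≥ 197 even under its best assignment. Minimum: 192.

192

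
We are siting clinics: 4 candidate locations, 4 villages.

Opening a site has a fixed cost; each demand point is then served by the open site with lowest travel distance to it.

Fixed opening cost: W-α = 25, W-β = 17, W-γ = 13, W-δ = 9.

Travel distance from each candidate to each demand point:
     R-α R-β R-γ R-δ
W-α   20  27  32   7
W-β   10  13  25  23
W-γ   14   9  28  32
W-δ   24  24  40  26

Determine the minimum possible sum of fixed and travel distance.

Open {W-β}: assign each demand point to its cheapest open site.
  R-α→W-β 10, R-β→W-β 13, R-γ→W-β 25, R-δ→W-β 23
  travel distance 71, fixed 17 → total 88.
Compare {W-γ}: travel distance 83 + fixed 13 = 96.
Compare {W-α, W-γ}: travel distance 58 + fixed 38 = 96.
Compare {W-α, W-β}: travel distance 55 + fixed 42 = 97.
All other subsets cost ≥ 96. Minimum total cost: 88.

88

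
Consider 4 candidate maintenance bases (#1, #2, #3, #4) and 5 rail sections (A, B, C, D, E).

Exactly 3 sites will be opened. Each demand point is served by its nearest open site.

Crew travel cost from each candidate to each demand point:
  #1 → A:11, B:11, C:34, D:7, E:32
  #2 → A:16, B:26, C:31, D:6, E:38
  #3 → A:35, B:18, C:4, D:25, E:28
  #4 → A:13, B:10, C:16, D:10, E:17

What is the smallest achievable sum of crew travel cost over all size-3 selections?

Open {#1, #3, #4}.
  A→#1 11, B→#4 10, C→#3 4, D→#1 7, E→#4 17  ⇒ total 49.
Compare {#2, #3, #4}: total 50.
Compare {#1, #2, #3}: total 60.
No size-3 selection does better; minimum is 49.

49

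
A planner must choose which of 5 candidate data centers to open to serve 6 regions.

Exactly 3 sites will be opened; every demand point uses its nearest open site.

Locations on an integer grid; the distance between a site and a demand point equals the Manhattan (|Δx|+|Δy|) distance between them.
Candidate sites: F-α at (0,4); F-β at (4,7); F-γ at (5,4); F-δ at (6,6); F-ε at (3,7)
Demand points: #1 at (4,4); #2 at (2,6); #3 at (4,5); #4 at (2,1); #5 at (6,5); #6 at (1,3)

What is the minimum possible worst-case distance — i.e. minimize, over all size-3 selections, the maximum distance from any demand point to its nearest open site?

5

Open {F-α, F-β, F-γ}.
  Farthest demand point is #4 at distance 5 (to F-α); all others are ≤ 5.
With {F-α, F-β, F-δ} the worst case is 5.
With {F-α, F-β, F-ε} the worst case is 5.
No size-3 selection achieves below 5.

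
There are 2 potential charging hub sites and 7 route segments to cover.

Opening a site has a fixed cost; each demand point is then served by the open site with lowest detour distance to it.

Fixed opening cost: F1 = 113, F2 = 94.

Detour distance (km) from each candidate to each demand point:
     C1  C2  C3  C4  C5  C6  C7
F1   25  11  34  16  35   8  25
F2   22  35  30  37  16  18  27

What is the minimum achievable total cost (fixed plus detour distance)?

267

Open {F1}: assign each demand point to its cheapest open site.
  C1→F1 25, C2→F1 11, C3→F1 34, C4→F1 16, C5→F1 35, C6→F1 8, C7→F1 25
  detour distance 154, fixed 113 → total 267.
Compare {F2}: detour distance 185 + fixed 94 = 279.
Compare {F1, F2}: detour distance 128 + fixed 207 = 335.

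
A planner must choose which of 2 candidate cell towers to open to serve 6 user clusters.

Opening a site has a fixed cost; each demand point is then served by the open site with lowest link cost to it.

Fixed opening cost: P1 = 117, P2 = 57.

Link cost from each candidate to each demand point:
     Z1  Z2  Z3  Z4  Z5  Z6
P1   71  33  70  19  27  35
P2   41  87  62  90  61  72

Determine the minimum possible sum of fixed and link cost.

372

Open {P1}: assign each demand point to its cheapest open site.
  Z1→P1 71, Z2→P1 33, Z3→P1 70, Z4→P1 19, Z5→P1 27, Z6→P1 35
  link cost 255, fixed 117 → total 372.
Compare {P1, P2}: link cost 217 + fixed 174 = 391.
Compare {P2}: link cost 413 + fixed 57 = 470.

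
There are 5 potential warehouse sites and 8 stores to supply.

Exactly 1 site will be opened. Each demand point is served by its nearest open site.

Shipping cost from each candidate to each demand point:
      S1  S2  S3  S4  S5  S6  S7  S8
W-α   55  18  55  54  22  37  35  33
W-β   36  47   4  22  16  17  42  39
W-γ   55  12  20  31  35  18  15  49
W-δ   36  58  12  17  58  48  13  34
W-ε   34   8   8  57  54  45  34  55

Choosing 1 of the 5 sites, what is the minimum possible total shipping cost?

Open {W-β}.
  S1→W-β 36, S2→W-β 47, S3→W-β 4, S4→W-β 22, S5→W-β 16, S6→W-β 17, S7→W-β 42, S8→W-β 39  ⇒ total 223.
Compare {W-γ}: total 235.
Compare {W-δ}: total 276.
No size-1 selection does better; minimum is 223.

223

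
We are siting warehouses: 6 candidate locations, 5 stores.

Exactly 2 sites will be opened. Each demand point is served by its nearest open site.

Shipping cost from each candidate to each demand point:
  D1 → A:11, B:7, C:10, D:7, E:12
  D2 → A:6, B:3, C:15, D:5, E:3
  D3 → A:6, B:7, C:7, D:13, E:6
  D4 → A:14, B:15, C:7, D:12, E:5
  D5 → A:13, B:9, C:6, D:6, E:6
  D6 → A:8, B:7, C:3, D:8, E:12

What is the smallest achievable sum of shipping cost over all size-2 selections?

Open {D2, D6}.
  A→D2 6, B→D2 3, C→D6 3, D→D2 5, E→D2 3  ⇒ total 20.
Compare {D2, D5}: total 23.
Compare {D2, D3}: total 24.
No size-2 selection does better; minimum is 20.

20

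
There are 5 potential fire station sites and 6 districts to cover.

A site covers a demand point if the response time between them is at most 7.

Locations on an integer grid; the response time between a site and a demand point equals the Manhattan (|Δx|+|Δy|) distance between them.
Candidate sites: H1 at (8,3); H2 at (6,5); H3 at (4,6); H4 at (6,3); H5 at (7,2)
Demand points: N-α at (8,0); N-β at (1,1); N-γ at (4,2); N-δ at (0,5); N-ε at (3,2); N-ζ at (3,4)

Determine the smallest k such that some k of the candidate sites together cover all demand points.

2

Coverage sets (demand points within 7 of each site):
  H1: {N-α, N-γ, N-ε, N-ζ}
  H2: {N-α, N-γ, N-δ, N-ε, N-ζ}
  H3: {N-γ, N-δ, N-ε, N-ζ}
  H4: {N-α, N-β, N-γ, N-ε, N-ζ}
  H5: {N-α, N-β, N-γ, N-ε, N-ζ}
No single site covers all 6 demand points.
But {H2, H4} covers everything, so the minimum is 2.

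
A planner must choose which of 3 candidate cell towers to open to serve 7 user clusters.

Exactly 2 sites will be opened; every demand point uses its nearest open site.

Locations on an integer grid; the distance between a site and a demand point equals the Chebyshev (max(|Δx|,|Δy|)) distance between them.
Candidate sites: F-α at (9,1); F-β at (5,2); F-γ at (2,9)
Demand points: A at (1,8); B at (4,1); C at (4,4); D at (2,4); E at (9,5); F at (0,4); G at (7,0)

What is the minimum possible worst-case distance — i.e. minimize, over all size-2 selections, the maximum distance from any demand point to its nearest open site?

Open {F-α, F-γ}.
  Farthest demand point is B at distance 5 (to F-α); all others are ≤ 5.
With {F-β, F-γ} the worst case is 5.
With {F-α, F-β} the worst case is 6.
No size-2 selection achieves below 5.

5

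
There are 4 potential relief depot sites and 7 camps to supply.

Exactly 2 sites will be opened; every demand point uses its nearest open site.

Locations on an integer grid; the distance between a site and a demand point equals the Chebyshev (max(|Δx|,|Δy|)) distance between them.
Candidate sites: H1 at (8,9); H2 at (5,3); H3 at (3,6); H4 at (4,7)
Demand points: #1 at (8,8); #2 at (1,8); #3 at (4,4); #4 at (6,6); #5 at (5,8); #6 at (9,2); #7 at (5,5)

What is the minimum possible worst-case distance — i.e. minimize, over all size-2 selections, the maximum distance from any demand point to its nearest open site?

4

Open {H2, H4}.
  Farthest demand point is #1 at distance 4 (to H4); all others are ≤ 4.
With {H1, H2} the worst case is 5.
With {H1, H4} the worst case is 5.
No size-2 selection achieves below 4.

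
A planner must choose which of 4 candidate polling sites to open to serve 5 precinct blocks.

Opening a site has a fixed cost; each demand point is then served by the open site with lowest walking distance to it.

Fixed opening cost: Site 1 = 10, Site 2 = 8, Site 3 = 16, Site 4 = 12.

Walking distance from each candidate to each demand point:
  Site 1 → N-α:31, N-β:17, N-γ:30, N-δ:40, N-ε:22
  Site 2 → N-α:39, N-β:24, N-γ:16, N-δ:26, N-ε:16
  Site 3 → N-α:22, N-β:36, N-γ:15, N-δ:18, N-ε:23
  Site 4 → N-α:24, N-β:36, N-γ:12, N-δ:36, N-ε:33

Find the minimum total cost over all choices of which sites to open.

Open {Site 2, Site 3}: assign each demand point to its cheapest open site.
  N-α→Site 3 22, N-β→Site 2 24, N-γ→Site 3 15, N-δ→Site 3 18, N-ε→Site 2 16
  walking distance 95, fixed 24 → total 119.
Compare {Site 1, Site 3}: walking distance 94 + fixed 26 = 120.
Compare {Site 2, Site 4}: walking distance 102 + fixed 20 = 122.
Compare {Site 1, Site 2, Site 3}: walking distance 88 + fixed 34 = 122.
All other subsets cost ≥ 120. Minimum total cost: 119.

119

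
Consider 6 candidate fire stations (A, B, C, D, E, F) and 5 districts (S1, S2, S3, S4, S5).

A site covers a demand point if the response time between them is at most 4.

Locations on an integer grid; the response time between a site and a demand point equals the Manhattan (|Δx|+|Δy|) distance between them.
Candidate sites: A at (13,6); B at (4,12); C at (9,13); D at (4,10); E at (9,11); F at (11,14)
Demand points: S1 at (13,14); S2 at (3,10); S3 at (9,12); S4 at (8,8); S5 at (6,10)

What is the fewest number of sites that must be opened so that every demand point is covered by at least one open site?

Coverage sets (demand points within 4 of each site):
  A: {}
  B: {S2, S5}
  C: {S3}
  D: {S2, S5}
  E: {S3, S4, S5}
  F: {S1, S3}
No 2 sites suffice: every size-2 union leaves at least one demand point uncovered.
But {B, E, F} covers everything, so the minimum is 3.

3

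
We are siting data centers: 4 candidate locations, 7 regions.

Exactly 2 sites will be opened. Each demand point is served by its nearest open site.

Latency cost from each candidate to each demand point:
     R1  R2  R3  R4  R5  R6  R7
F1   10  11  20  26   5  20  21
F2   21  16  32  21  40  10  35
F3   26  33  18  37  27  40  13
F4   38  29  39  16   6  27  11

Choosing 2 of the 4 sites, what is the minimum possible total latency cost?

93

Open {F1, F4}.
  R1→F1 10, R2→F1 11, R3→F1 20, R4→F4 16, R5→F1 5, R6→F1 20, R7→F4 11  ⇒ total 93.
Compare {F1, F2}: total 98.
Compare {F1, F3}: total 103.
No size-2 selection does better; minimum is 93.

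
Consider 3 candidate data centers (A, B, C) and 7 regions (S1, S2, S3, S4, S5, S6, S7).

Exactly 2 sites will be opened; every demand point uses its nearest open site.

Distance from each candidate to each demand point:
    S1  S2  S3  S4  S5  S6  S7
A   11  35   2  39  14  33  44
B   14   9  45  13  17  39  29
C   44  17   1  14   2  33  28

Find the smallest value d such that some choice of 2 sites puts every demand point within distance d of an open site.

33

Open {A, B}.
  Farthest demand point is S6 at distance 33 (to A); all others are ≤ 33.
With {A, C} the worst case is 33.
With {B, C} the worst case is 33.
No size-2 selection achieves below 33.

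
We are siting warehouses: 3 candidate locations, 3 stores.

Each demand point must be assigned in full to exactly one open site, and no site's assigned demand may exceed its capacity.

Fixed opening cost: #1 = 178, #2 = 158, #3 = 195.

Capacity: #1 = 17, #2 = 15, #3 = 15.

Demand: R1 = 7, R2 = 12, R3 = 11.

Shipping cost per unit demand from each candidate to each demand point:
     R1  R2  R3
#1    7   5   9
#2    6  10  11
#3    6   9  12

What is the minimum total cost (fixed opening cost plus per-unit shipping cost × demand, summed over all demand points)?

754

Open {#1, #2, #3}; cheapest assignment that respects the capacities:
  #1 (cap 17, load 12): R2 — cost 12×5 = 60
  #2 (cap 15, load 11): R3 — cost 11×11 = 121
  #3 (cap 15, load 7): R1 — cost 7×6 = 42
  Shipping 223, fixed 531 → total 754.
  Any other capacity-feasible assignment to {#1, #2, #3} ships for at least 223.
Total demand is 30; every other set of sites either has combined capacity below 30 or cannot fit the demands without splitting one across sites, so {#1, #2, #3} is the only feasible choice of open sites. Minimum: 754.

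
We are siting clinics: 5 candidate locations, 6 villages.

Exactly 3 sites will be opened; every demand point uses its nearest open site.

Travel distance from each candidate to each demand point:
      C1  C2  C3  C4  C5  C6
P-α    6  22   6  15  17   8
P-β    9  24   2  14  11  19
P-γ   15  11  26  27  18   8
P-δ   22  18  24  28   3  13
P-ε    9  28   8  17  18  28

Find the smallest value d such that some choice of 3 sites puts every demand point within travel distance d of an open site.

14

Open {P-α, P-β, P-γ}.
  Farthest demand point is C4 at travel distance 14 (to P-β); all others are ≤ 14.
With {P-β, P-γ, P-δ} the worst case is 14.
With {P-β, P-γ, P-ε} the worst case is 14.
No size-3 selection achieves below 14.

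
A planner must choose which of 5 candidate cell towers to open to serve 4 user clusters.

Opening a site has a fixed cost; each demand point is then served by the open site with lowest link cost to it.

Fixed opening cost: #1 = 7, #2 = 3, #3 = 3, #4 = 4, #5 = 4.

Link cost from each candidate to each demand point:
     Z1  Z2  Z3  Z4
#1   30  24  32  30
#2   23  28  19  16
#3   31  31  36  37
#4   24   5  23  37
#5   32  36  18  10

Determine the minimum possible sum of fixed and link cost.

65

Open {#4, #5}: assign each demand point to its cheapest open site.
  Z1→#4 24, Z2→#4 5, Z3→#5 18, Z4→#5 10
  link cost 57, fixed 8 → total 65.
Compare {#2, #4, #5}: link cost 56 + fixed 11 = 67.
Compare {#3, #4, #5}: link cost 57 + fixed 11 = 68.
Compare {#2, #4}: link cost 63 + fixed 7 = 70.
All other subsets cost ≥ 67. Minimum total cost: 65.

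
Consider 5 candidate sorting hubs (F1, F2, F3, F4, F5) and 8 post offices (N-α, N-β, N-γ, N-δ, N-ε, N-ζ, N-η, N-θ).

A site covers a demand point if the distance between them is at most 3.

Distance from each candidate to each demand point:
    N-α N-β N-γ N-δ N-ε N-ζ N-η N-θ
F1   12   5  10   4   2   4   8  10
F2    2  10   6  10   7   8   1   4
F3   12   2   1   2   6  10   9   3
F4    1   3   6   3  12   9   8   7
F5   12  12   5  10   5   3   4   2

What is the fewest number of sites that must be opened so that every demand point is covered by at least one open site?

Coverage sets (demand points within 3 of each site):
  F1: {N-ε}
  F2: {N-α, N-η}
  F3: {N-β, N-γ, N-δ, N-θ}
  F4: {N-α, N-β, N-δ}
  F5: {N-ζ, N-θ}
No 3 sites suffice: every size-3 union leaves at least one demand point uncovered.
But {F1, F2, F3, F5} covers everything, so the minimum is 4.

4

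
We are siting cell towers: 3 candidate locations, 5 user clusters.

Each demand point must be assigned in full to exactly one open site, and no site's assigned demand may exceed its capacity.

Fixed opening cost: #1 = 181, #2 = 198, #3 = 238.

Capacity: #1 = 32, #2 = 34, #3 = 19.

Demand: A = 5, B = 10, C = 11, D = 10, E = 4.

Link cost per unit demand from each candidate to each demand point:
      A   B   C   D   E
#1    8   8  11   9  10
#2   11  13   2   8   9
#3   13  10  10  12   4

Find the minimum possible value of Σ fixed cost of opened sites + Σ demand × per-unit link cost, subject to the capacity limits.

637

Open {#1, #2}; cheapest assignment that respects the capacities:
  #1 (cap 32, load 15): A, B — cost 5×8 + 10×8 = 120
  #2 (cap 34, load 25): C, D, E — cost 11×2 + 10×8 + 4×9 = 138
  Shipping 258, fixed 379 → total 637.
  Any other capacity-feasible assignment to {#1, #2} ships for at least 258.
Compare {#2, #3}: its best feasible assignment gives total 709.
Compare {#1, #3}: its best feasible assignment gives total 755.
Every other set of open sites that can feasibly serve all demand totals ≥ 709 even under its best assignment. Minimum: 637.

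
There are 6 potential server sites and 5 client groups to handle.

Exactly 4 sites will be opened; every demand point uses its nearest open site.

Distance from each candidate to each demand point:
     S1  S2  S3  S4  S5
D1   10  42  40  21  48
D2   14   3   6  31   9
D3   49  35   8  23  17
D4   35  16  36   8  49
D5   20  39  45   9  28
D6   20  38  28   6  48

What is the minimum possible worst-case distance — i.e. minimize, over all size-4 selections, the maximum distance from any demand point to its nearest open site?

10

Open {D1, D2, D3, D4}.
  Farthest demand point is S1 at distance 10 (to D1); all others are ≤ 10.
With {D1, D2, D3, D5} the worst case is 10.
With {D1, D2, D3, D6} the worst case is 10.
No size-4 selection achieves below 10.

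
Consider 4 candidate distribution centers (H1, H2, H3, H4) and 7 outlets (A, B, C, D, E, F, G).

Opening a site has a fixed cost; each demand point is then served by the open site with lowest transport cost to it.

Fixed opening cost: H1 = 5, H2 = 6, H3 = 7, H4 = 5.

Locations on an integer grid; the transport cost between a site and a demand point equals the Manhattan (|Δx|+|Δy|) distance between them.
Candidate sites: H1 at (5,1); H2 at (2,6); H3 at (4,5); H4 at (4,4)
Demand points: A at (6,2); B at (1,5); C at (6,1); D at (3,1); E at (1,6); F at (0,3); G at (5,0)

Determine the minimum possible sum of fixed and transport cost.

Open {H1, H2}: assign each demand point to its cheapest open site.
  A→H1 2, B→H2 2, C→H1 1, D→H1 2, E→H2 1, F→H2 5, G→H1 1
  transport cost 14, fixed 11 → total 25.
Compare {H1, H4}: transport cost 20 + fixed 10 = 30.
Compare {H1, H2, H4}: transport cost 14 + fixed 16 = 30.
Compare {H1, H3}: transport cost 19 + fixed 12 = 31.
All other subsets cost ≥ 30. Minimum total cost: 25.

25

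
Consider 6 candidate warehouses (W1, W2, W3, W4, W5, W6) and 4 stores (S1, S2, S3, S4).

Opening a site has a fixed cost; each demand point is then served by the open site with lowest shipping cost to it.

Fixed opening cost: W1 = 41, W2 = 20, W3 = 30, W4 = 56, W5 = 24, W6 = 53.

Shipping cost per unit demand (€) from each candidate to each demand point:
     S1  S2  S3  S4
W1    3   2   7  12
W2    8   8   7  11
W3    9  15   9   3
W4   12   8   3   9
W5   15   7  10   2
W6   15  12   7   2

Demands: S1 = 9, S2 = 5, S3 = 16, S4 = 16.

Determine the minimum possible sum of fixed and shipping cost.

Open {W1, W4, W5}: assign each demand point to its cheapest open site.
  S1→W1 9×3=27, S2→W1 5×2=10, S3→W4 16×3=48, S4→W5 16×2=32
  shipping cost 117, fixed 121 → total 238.
Compare {W1, W5}: shipping cost 181 + fixed 65 = 246.
Compare {W1, W2, W4, W5}: shipping cost 117 + fixed 141 = 258.
Compare {W1, W3, W4}: shipping cost 133 + fixed 127 = 260.
All other subsets cost ≥ 246. Minimum total cost: 238.

238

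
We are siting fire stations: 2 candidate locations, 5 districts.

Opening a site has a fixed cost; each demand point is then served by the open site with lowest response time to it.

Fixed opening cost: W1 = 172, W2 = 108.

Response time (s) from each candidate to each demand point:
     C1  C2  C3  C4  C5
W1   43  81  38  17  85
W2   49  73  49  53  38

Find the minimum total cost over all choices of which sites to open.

Open {W2}: assign each demand point to its cheapest open site.
  C1→W2 49, C2→W2 73, C3→W2 49, C4→W2 53, C5→W2 38
  response time 262, fixed 108 → total 370.
Compare {W1}: response time 264 + fixed 172 = 436.
Compare {W1, W2}: response time 209 + fixed 280 = 489.

370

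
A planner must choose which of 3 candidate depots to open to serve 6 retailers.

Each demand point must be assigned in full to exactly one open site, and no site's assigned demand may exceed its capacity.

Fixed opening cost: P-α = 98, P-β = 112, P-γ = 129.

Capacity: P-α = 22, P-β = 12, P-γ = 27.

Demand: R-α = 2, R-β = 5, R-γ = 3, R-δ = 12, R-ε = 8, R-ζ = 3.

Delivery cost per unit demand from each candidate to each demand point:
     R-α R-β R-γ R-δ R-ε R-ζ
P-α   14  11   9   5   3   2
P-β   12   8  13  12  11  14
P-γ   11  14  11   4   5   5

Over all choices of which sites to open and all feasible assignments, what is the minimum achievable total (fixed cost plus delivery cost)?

Open {P-α, P-γ}; cheapest assignment that respects the capacities:
  P-α (cap 22, load 19): R-β, R-γ, R-ε, R-ζ — cost 5×11 + 3×9 + 8×3 + 3×2 = 112
  P-γ (cap 27, load 14): R-α, R-δ — cost 2×11 + 12×4 = 70
  Shipping 182, fixed 227 → total 409.
  Any other capacity-feasible assignment to {P-α, P-γ} ships for at least 182.
Compare {P-β, P-γ}: its best feasible assignment gives total 441.
Compare {P-α, P-β}: its best feasible assignment gives total 443.
Every other set of open sites that can feasibly serve all demand totals ≥ 441 even under its best assignment. Minimum: 409.

409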